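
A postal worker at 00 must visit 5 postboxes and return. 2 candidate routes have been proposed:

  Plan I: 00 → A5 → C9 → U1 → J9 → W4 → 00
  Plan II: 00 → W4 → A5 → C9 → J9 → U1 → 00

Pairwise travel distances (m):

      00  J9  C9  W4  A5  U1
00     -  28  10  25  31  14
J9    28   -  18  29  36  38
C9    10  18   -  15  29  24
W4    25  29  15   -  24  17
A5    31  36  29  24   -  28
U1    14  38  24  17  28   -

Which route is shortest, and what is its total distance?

Plan I: 31 + 29 + 24 + 38 + 29 + 25 = 176
Plan II: 25 + 24 + 29 + 18 + 38 + 14 = 148

148 m — Plan II is the shortest.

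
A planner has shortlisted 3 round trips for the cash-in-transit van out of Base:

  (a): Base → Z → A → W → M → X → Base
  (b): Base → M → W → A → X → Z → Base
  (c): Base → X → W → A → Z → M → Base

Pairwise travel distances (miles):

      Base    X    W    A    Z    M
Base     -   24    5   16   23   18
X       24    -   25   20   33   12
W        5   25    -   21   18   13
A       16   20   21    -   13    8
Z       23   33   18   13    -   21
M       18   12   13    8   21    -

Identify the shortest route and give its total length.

(a): 23 + 13 + 21 + 13 + 12 + 24 = 106
(b): 18 + 13 + 21 + 20 + 33 + 23 = 128
(c): 24 + 25 + 21 + 13 + 21 + 18 = 122

106 miles — (a) is the shortest.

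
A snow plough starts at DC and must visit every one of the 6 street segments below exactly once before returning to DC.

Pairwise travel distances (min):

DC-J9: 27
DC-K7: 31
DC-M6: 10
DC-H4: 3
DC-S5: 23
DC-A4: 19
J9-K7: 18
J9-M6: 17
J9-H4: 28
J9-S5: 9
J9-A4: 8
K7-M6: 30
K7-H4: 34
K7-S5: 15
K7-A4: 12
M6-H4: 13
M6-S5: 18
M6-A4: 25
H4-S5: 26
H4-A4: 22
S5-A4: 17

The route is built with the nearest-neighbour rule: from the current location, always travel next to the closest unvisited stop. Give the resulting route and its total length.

DC → [H4:3 / M6:10 / A4:19 / S5:23 / J9:27 / K7:31] → H4 (3)
H4 → [M6:13 / A4:22 / S5:26 / J9:28 / K7:34] → M6 (13)
M6 → [J9:17 / S5:18 / A4:25 / K7:30] → J9 (17)
J9 → [A4:8 / S5:9 / K7:18] → A4 (8)
A4 → [K7:12 / S5:17] → K7 (12)
K7 → [S5:15] → S5 (15)
Return S5→DC: 23.
Total = 3 + 13 + 17 + 8 + 12 + 15 + 23 = 91.

91 min along DC → H4 → M6 → J9 → A4 → K7 → S5 → DC.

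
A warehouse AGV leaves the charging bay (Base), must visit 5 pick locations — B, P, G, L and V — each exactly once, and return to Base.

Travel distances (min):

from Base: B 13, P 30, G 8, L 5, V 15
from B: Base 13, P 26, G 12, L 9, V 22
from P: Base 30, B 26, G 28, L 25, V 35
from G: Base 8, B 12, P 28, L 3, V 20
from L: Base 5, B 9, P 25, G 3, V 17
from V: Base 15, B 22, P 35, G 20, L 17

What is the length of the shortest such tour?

With 5 stops there are 5!/2 = 60 distinct round trips (a route and its reverse cost the same).
Base → B → P → G → L → V → Base: 13+26+28+3+17+15 = 102
Base → B → P → G → V → L → Base: 13+26+28+20+17+5 = 109
Base → B → P → L → G → V → Base: 13+26+25+3+20+15 = 102
Base → B → P → L → V → G → Base: 13+26+25+17+20+8 = 109
Base → B → P → V → G → L → Base: 13+26+35+20+3+5 = 102
Base → B → P → V → L → G → Base: 13+26+35+17+3+8 = 102
Base → B → G → P → L → V → Base: 13+12+28+25+17+15 = 110
Base → B → G → P → V → L → Base: 13+12+28+35+17+5 = 110
Base → B → G → L → P → V → Base: 13+12+3+25+35+15 = 103
Base → B → G → L → V → P → Base: 13+12+3+17+35+30 = 110
Base → B → G → V → P → L → Base: 13+12+20+35+25+5 = 110
Base → B → G → V → L → P → Base: 13+12+20+17+25+30 = 117
Base → B → L → P → G → V → Base: 13+9+25+28+20+15 = 110
Base → B → L → P → V → G → Base: 13+9+25+35+20+8 = 110
… (46 more)
Base → G → L → B → P → V → Base: 8+3+9+26+35+15 = 96  ← best
The minimum is 96.
One optimal route: Base → G → L → B → P → V → Base (or its reverse).

Minimum total distance: 96 min.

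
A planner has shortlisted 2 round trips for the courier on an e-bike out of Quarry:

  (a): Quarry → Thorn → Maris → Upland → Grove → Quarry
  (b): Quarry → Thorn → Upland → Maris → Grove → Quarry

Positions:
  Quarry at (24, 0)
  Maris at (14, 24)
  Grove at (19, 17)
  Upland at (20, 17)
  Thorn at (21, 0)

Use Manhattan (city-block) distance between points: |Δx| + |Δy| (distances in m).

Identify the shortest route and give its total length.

(a): 3 + 31 + 13 + 1 + 22 = 70
(b): 3 + 18 + 13 + 12 + 22 = 68

Shortest is (b), total 68 m.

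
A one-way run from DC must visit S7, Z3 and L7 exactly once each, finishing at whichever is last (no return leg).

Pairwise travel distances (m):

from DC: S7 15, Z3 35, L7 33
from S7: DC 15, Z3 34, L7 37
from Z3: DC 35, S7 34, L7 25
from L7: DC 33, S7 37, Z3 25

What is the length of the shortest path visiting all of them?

There are 3! = 6 possible orderings.
DC→S7→Z3→L7: 15+34+25 = 74
DC→S7→L7→Z3: 15+37+25 = 77
DC→Z3→S7→L7: 35+34+37 = 106
DC→Z3→L7→S7: 35+25+37 = 97
DC→L7→S7→Z3: 33+37+34 = 104
DC→L7→Z3→S7: 33+25+34 = 92
The minimum is 74.
One shortest path: DC → S7 → Z3 → L7.

Shortest open route: 74 m.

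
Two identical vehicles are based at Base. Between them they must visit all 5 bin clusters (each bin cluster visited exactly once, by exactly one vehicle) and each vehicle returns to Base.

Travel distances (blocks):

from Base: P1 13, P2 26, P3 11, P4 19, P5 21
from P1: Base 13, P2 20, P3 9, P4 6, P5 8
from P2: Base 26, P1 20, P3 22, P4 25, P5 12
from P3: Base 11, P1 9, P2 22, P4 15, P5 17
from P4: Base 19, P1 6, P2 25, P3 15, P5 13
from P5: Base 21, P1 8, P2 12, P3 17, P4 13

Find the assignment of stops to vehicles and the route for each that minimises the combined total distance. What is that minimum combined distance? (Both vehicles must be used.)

Minimum combined distance: 92 blocks.

Check every non-empty split of the stops between the two vehicles; for each half take its own optimal tour:
  {P1} + {P2, P3, P4, P5}: 26 + 77 = 103
  {P2} + {P1, P3, P4, P5}: 52 + 60 = 112
  {P1, P2} + {P3, P4, P5}: 59 + 60 = 119
  {P3} + {P1, P2, P4, P5}: 22 + 70 = 92
  {P1, P3} + {P2, P4, P5}: 33 + 70 = 103
  {P2, P3} + {P1, P4, P5}: 59 + 53 = 112
  … (15 splits in total)
Best: vehicle 1 Base → P3 → Base = 22; vehicle 2 Base → P1 → P4 → P5 → P2 → Base = 70; combined 92.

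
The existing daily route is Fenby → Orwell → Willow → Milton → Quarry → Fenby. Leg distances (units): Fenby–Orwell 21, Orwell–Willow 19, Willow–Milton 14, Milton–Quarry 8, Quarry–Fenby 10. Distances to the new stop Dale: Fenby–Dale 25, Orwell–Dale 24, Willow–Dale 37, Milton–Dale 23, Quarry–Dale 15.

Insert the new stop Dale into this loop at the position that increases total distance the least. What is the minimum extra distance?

Adding 28 by placing Dale on the Fenby–Orwell leg.

Insertion cost between consecutive stops i–j is d(i,Dale) + d(Dale,j) − d(i,j):
  between Fenby and Orwell: 25 + 24 − 21 = 28
  between Orwell and Willow: 24 + 37 − 19 = 42
  between Willow and Milton: 37 + 23 − 14 = 46
  between Milton and Quarry: 23 + 15 − 8 = 30
  between Quarry and Fenby: 15 + 25 − 10 = 30
Cheapest insertion is between Fenby and Orwell, adding 28.
New total = 72 + 28 = 100.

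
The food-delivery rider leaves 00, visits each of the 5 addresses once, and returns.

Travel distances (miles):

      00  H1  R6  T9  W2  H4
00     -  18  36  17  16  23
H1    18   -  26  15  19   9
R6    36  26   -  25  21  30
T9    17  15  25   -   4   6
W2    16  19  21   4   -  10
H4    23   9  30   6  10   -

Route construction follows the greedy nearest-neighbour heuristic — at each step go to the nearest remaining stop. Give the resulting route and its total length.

00 → [W2:16 / T9:17 / H1:18 / H4:23 / R6:36] → W2 (16)
W2 → [T9:4 / H4:10 / H1:19 / R6:21] → T9 (4)
T9 → [H4:6 / H1:15 / R6:25] → H4 (6)
H4 → [H1:9 / R6:30] → H1 (9)
H1 → [R6:26] → R6 (26)
Return R6→00: 36.
Total = 16 + 4 + 6 + 9 + 26 + 36 = 97.

97 miles along 00 → W2 → T9 → H4 → H1 → R6 → 00.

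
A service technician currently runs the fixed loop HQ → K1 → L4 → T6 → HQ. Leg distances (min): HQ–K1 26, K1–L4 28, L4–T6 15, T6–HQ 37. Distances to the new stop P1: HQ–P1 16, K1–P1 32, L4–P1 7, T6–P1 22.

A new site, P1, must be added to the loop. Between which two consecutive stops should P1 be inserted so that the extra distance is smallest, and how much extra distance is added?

Insertion cost between consecutive stops i–j is d(i,P1) + d(P1,j) − d(i,j):
  between HQ and K1: 16 + 32 − 26 = 22
  between K1 and L4: 32 + 7 − 28 = 11
  between L4 and T6: 7 + 22 − 15 = 14
  between T6 and HQ: 22 + 16 − 37 = 1
Cheapest insertion is between T6 and HQ, adding 1.
New total = 106 + 1 = 107.

Adding 1 min by placing P1 on the T6–HQ leg.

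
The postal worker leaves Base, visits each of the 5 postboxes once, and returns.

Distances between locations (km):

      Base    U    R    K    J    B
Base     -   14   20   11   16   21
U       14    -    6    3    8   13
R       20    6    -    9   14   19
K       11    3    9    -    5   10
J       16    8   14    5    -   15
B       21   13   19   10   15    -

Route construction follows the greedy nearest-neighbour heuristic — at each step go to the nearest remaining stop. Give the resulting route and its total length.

Total distance 70 km via the nearest-neighbour route Base → K → U → R → J → B → Base.

From Base: distances to unvisited — K=11, U=14, J=16, R=20, B=21. Nearest is K (11).
From K: distances to unvisited — U=3, J=5, R=9, B=10. Nearest is U (3).
From U: distances to unvisited — R=6, J=8, B=13. Nearest is R (6).
From R: distances to unvisited — J=14, B=19. Nearest is J (14).
From J: distances to unvisited — B=15. Nearest is B (15).
Return B→Base: 21.
Total = 11 + 3 + 6 + 14 + 15 + 21 = 70.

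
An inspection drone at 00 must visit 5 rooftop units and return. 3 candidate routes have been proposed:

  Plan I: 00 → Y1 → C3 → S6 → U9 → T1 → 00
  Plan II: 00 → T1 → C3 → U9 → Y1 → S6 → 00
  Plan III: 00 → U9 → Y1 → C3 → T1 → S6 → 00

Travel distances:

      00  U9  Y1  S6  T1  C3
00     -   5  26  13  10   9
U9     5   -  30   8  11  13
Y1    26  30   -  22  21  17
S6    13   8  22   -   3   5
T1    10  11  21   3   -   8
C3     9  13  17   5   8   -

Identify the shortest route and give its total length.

Plan I: 26 + 17 + 5 + 8 + 11 + 10 = 77
Plan II: 10 + 8 + 13 + 30 + 22 + 13 = 96
Plan III: 5 + 30 + 17 + 8 + 3 + 13 = 76

Shortest is Plan III, total 76.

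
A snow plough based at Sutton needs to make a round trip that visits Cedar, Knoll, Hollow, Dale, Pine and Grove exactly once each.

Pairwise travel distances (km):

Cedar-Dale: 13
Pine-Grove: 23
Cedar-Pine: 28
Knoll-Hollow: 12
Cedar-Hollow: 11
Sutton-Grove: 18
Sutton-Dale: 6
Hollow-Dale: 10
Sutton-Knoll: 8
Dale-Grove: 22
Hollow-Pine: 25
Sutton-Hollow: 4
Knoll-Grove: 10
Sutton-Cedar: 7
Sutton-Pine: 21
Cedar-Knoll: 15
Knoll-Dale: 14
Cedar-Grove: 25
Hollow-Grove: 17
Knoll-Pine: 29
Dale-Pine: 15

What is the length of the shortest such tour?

Minimum total distance: 84 km.

There are 360 distinct closed tours to check (reversals are equivalent).
Sutton-Cedar-Knoll-Hollow-Dale-Pine-Grove-Sutton: 7+15+12+10+15+23+18 = 100
Sutton-Cedar-Knoll-Hollow-Dale-Grove-Pine-Sutton: 7+15+12+10+22+23+21 = 110
Sutton-Cedar-Knoll-Hollow-Pine-Dale-Grove-Sutton: 7+15+12+25+15+22+18 = 114
Sutton-Cedar-Knoll-Hollow-Pine-Grove-Dale-Sutton: 7+15+12+25+23+22+6 = 110
Sutton-Cedar-Knoll-Hollow-Grove-Dale-Pine-Sutton: 7+15+12+17+22+15+21 = 109
Sutton-Cedar-Knoll-Hollow-Grove-Pine-Dale-Sutton: 7+15+12+17+23+15+6 = 95
Sutton-Cedar-Knoll-Dale-Hollow-Pine-Grove-Sutton: 7+15+14+10+25+23+18 = 112
Sutton-Cedar-Knoll-Dale-Hollow-Grove-Pine-Sutton: 7+15+14+10+17+23+21 = 107
… (352 more)
Sutton-Cedar-Knoll-Grove-Pine-Dale-Hollow-Sutton: 7+15+10+23+15+10+4 = 84  ← best
The minimum is 84.
One optimal route: Sutton → Cedar → Knoll → Grove → Pine → Dale → Hollow → Sutton (or its reverse).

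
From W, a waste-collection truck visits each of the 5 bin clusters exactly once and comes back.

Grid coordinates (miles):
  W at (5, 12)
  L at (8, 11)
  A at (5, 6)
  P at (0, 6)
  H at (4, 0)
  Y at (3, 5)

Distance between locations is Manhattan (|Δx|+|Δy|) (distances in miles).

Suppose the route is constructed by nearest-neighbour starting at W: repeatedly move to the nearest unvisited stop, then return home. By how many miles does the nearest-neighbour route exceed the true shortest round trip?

From W: L=4, A=6, Y=9, P=11, H=13 → choose L (4).
From L: A=8, Y=11, P=13, H=15 → choose A (8).
From A: Y=3, P=5, H=7 → choose Y (3).
From Y: P=4, H=6 → choose P (4).
From P: H=10 → choose H (10).
NN route W → L → A → Y → P → H → W costs 42.
Optimal: W → L → A → P → Y → H → W costs 40 (by enumerating all 60 distinct tours).
Excess = 42 − 40 = 2.

The nearest-neighbour route is 2 miles longer than optimal.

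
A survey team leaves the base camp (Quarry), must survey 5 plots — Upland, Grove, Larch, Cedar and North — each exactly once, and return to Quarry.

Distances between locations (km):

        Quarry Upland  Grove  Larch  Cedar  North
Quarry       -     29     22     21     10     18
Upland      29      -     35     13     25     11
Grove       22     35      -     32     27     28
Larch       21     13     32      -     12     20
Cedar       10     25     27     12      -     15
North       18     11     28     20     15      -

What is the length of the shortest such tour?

With 5 stops there are 5!/2 = 60 distinct round trips (a route and its reverse cost the same).
Quarry→Upland→Grove→Larch→Cedar→North→Quarry: 29+35+32+12+15+18 = 141
Quarry→Upland→Grove→Larch→North→Cedar→Quarry: 29+35+32+20+15+10 = 141
Quarry→Upland→Grove→Cedar→Larch→North→Quarry: 29+35+27+12+20+18 = 141
Quarry→Upland→Grove→Cedar→North→Larch→Quarry: 29+35+27+15+20+21 = 147
Quarry→Upland→Grove→North→Larch→Cedar→Quarry: 29+35+28+20+12+10 = 134
Quarry→Upland→Grove→North→Cedar→Larch→Quarry: 29+35+28+15+12+21 = 140
Quarry→Upland→Larch→Grove→Cedar→North→Quarry: 29+13+32+27+15+18 = 134
Quarry→Upland→Larch→Grove→North→Cedar→Quarry: 29+13+32+28+15+10 = 127
Quarry→Upland→Larch→Cedar→Grove→North→Quarry: 29+13+12+27+28+18 = 127
Quarry→Upland→Larch→Cedar→North→Grove→Quarry: 29+13+12+15+28+22 = 119
Quarry→Upland→Larch→North→Grove→Cedar→Quarry: 29+13+20+28+27+10 = 127
Quarry→Upland→Larch→North→Cedar→Grove→Quarry: 29+13+20+15+27+22 = 126
Quarry→Upland→Cedar→Grove→Larch→North→Quarry: 29+25+27+32+20+18 = 151
Quarry→Upland→Cedar→Grove→North→Larch→Quarry: 29+25+27+28+20+21 = 150
… (46 more)
Quarry→Grove→North→Upland→Larch→Cedar→Quarry: 22+28+11+13+12+10 = 96  ← best
The minimum is 96.
One optimal route: Quarry → Grove → North → Upland → Larch → Cedar → Quarry (or its reverse).

96 km — the shortest possible round trip.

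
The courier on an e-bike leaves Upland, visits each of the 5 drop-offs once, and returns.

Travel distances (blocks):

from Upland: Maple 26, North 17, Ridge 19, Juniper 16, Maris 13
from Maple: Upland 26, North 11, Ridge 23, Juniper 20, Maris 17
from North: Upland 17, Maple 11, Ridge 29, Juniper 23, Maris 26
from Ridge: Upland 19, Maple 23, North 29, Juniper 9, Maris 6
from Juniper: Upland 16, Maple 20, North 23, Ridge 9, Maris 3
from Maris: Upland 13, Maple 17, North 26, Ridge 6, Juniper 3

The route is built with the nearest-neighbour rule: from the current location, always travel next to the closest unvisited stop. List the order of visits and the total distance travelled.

Upland → [Maris:13 / Juniper:16 / North:17 / Ridge:19 / Maple:26] → Maris (13)
Maris → [Juniper:3 / Ridge:6 / Maple:17 / North:26] → Juniper (3)
Juniper → [Ridge:9 / Maple:20 / North:23] → Ridge (9)
Ridge → [Maple:23 / North:29] → Maple (23)
Maple → [North:11] → North (11)
Return North→Upland: 17.
Total = 13 + 3 + 9 + 23 + 11 + 17 = 76.

Total distance 76 blocks via the nearest-neighbour route Upland → Maris → Juniper → Ridge → Maple → North → Upland.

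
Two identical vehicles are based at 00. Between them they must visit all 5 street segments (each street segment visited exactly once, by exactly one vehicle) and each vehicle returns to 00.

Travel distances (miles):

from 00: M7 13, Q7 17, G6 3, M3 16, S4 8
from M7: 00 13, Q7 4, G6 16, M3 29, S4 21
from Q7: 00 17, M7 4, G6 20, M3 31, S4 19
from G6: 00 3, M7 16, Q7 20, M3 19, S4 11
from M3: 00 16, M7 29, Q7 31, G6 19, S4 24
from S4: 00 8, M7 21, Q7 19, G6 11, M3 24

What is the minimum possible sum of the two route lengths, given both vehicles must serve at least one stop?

Check every non-empty split of the stops between the two vehicles; for each half take its own optimal tour:
  {M7} + {Q7, G6, M3, S4}: 26 + 80 = 106
  {Q7} + {M7, G6, M3, S4}: 34 + 80 = 114
  {M7, Q7} + {G6, M3, S4}: 34 + 54 = 88
  {G6} + {M7, Q7, M3, S4}: 6 + 76 = 82
  {M7, G6} + {Q7, M3, S4}: 32 + 74 = 106
  {Q7, G6} + {M7, M3, S4}: 40 + 74 = 114
  … (15 splits in total)
Best: vehicle 1 00 → G6 → 00 = 6; vehicle 2 00 → M7 → Q7 → S4 → M3 → 00 = 76; combined 82.

82 miles — the smallest possible combined total.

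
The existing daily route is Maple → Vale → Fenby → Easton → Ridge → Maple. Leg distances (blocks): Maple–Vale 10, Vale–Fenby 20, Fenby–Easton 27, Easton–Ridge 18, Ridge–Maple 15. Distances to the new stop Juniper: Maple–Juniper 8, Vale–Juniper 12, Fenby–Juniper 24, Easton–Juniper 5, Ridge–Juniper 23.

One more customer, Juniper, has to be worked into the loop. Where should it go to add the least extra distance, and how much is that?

Insertion cost between consecutive stops i–j is d(i,Juniper) + d(Juniper,j) − d(i,j):
  between Maple and Vale: 8 + 12 − 10 = 10
  between Vale and Fenby: 12 + 24 − 20 = 16
  between Fenby and Easton: 24 + 5 − 27 = 2
  between Easton and Ridge: 5 + 23 − 18 = 10
  between Ridge and Maple: 23 + 8 − 15 = 16
Cheapest insertion is between Fenby and Easton, adding 2.
New total = 90 + 2 = 92.

Minimum extra distance: 2 blocks, inserting Juniper between Fenby and Easton.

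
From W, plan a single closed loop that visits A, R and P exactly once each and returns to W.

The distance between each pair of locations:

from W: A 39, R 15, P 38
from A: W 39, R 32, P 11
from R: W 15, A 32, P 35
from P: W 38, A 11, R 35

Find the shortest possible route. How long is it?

96 — the shortest possible round trip.

W-A-R-P-W: 39+32+35+38 = 144
W-A-P-R-W: 39+11+35+15 = 100
W-R-A-P-W: 15+32+11+38 = 96
The minimum is 96.
One optimal route: W → R → A → P → W (or its reverse).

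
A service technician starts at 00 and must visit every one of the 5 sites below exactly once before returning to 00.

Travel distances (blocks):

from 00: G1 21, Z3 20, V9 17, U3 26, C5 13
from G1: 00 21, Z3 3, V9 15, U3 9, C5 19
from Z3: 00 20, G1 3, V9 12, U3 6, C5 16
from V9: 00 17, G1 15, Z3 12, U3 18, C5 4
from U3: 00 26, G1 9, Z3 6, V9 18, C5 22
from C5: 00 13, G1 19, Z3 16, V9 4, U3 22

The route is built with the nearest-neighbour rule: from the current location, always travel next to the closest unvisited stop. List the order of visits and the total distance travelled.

67 blocks along 00 → C5 → V9 → Z3 → G1 → U3 → 00.

From 00: distances to unvisited — C5=13, V9=17, Z3=20, G1=21, U3=26. Nearest is C5 (13).
From C5: distances to unvisited — V9=4, Z3=16, G1=19, U3=22. Nearest is V9 (4).
From V9: distances to unvisited — Z3=12, G1=15, U3=18. Nearest is Z3 (12).
From Z3: distances to unvisited — G1=3, U3=6. Nearest is G1 (3).
From G1: distances to unvisited — U3=9. Nearest is U3 (9).
Return U3→00: 26.
Total = 13 + 4 + 12 + 3 + 9 + 26 = 67.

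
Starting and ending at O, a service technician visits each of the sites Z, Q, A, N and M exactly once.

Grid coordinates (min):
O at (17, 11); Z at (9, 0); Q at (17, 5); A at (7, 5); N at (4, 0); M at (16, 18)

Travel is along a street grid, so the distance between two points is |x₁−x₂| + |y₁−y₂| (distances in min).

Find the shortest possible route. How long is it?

Minimum total distance: 62 min.

With 5 stops there are 5!/2 = 60 distinct round trips (a route and its reverse cost the same).
O → Z → Q → A → N → M → O: 19+13+10+8+30+8 = 88
O → Z → Q → A → M → N → O: 19+13+10+22+30+24 = 118
O → Z → Q → N → A → M → O: 19+13+18+8+22+8 = 88
O → Z → Q → N → M → A → O: 19+13+18+30+22+16 = 118
O → Z → Q → M → A → N → O: 19+13+14+22+8+24 = 100
O → Z → Q → M → N → A → O: 19+13+14+30+8+16 = 100
O → Z → A → Q → N → M → O: 19+7+10+18+30+8 = 92
O → Z → A → Q → M → N → O: 19+7+10+14+30+24 = 104
O → Z → A → N → Q → M → O: 19+7+8+18+14+8 = 74
O → Z → A → N → M → Q → O: 19+7+8+30+14+6 = 84
O → Z → A → M → Q → N → O: 19+7+22+14+18+24 = 104
O → Z → A → M → N → Q → O: 19+7+22+30+18+6 = 102
O → Z → N → Q → A → M → O: 19+5+18+10+22+8 = 82
O → Z → N → Q → M → A → O: 19+5+18+14+22+16 = 94
… (46 more)
O → Q → Z → N → A → M → O: 6+13+5+8+22+8 = 62  ← best
The minimum is 62.
One optimal route: O → Q → Z → N → A → M → O (or its reverse).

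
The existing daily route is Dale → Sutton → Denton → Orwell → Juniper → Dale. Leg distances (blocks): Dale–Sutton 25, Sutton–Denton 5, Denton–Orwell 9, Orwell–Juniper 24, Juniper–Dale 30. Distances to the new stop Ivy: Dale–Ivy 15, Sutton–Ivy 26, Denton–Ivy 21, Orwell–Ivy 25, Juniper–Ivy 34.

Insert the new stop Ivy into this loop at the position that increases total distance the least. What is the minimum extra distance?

Minimum extra distance: 16 blocks, inserting Ivy between Dale and Sutton.

Insertion cost between consecutive stops i–j is d(i,Ivy) + d(Ivy,j) − d(i,j):
  between Dale and Sutton: 15 + 26 − 25 = 16
  between Sutton and Denton: 26 + 21 − 5 = 42
  between Denton and Orwell: 21 + 25 − 9 = 37
  between Orwell and Juniper: 25 + 34 − 24 = 35
  between Juniper and Dale: 34 + 15 − 30 = 19
Cheapest insertion is between Dale and Sutton, adding 16.
New total = 93 + 16 = 109.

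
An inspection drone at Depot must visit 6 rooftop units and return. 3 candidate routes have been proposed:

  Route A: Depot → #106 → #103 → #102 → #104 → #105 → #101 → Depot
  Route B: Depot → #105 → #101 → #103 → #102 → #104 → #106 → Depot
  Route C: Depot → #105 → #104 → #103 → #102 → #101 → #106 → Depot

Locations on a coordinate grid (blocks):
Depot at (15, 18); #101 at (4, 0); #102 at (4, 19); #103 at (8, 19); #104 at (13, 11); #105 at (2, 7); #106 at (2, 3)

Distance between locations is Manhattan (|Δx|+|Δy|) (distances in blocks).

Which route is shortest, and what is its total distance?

Shortest is Route C, total 108 blocks.

Route A: 28 + 22 + 4 + 17 + 15 + 9 + 29 = 124
Route B: 24 + 9 + 23 + 4 + 17 + 19 + 28 = 124
Route C: 24 + 15 + 13 + 4 + 19 + 5 + 28 = 108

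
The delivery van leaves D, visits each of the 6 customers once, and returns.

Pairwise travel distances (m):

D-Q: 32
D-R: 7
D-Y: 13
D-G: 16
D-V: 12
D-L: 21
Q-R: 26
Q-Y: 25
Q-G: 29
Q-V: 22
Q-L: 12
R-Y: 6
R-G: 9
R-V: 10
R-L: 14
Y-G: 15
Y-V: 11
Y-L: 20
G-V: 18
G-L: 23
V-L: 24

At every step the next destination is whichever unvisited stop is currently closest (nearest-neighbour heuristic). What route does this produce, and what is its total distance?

Nearest-neighbour total = 109 m; route D → R → Y → V → G → L → Q → D.

At D the remaining stops are R 7, V 12, Y 13, G 16, L 21, Q 32; go to R.
At R the remaining stops are Y 6, G 9, V 10, L 14, Q 26; go to Y.
At Y the remaining stops are V 11, G 15, L 20, Q 25; go to V.
At V the remaining stops are G 18, Q 22, L 24; go to G.
At G the remaining stops are L 23, Q 29; go to L.
At L the remaining stops are Q 12; go to Q.
Return Q→D: 32.
Total = 7 + 6 + 11 + 18 + 23 + 12 + 32 = 109.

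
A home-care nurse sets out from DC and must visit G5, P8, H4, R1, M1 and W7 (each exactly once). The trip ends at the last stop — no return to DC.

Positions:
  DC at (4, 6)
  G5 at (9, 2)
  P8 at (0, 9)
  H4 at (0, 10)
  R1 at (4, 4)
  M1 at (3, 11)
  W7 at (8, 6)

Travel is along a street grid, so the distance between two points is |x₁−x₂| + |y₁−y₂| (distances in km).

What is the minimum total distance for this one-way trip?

There are 6! = 720 possible orderings.
DC → G5 → P8 → H4 → R1 → M1 → W7: 9+16+1+10+8+10 = 54
DC → G5 → P8 → H4 → R1 → W7 → M1: 9+16+1+10+6+10 = 52
DC → G5 → P8 → H4 → M1 → R1 → W7: 9+16+1+4+8+6 = 44
DC → G5 → P8 → H4 → M1 → W7 → R1: 9+16+1+4+10+6 = 46
DC → G5 → P8 → H4 → W7 → R1 → M1: 9+16+1+12+6+8 = 52
DC → G5 → P8 → H4 → W7 → M1 → R1: 9+16+1+12+10+8 = 56
DC → G5 → P8 → R1 → H4 → M1 → W7: 9+16+9+10+4+10 = 58
DC → G5 → P8 → R1 → H4 → W7 → M1: 9+16+9+10+12+10 = 66
… (712 more)
DC → R1 → G5 → W7 → M1 → H4 → P8: 2+7+5+10+4+1 = 29  ← best
The minimum is 29.
One shortest path: DC → R1 → G5 → W7 → M1 → H4 → P8.

Shortest open route: 29 km.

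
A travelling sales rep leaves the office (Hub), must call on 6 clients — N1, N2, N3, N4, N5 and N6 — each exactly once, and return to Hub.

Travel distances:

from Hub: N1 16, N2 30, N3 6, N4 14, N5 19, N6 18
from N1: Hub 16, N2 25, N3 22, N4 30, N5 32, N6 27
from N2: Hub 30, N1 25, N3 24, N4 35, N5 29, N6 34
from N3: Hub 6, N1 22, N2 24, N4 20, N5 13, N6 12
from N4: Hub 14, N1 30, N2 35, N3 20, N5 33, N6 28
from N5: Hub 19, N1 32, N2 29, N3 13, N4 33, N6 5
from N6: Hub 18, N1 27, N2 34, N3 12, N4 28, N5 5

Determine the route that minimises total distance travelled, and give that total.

Shortest round trip = 121.

Hub→N1→N2→N3→N4→N5→N6→Hub: 16+25+24+20+33+5+18 = 141
Hub→N1→N2→N3→N4→N6→N5→Hub: 16+25+24+20+28+5+19 = 137
Hub→N1→N2→N3→N5→N4→N6→Hub: 16+25+24+13+33+28+18 = 157
Hub→N1→N2→N3→N5→N6→N4→Hub: 16+25+24+13+5+28+14 = 125
Hub→N1→N2→N3→N6→N4→N5→Hub: 16+25+24+12+28+33+19 = 157
Hub→N1→N2→N3→N6→N5→N4→Hub: 16+25+24+12+5+33+14 = 129
Hub→N1→N2→N4→N3→N5→N6→Hub: 16+25+35+20+13+5+18 = 132
Hub→N1→N2→N4→N3→N6→N5→Hub: 16+25+35+20+12+5+19 = 132
… (352 more)
Hub→N1→N2→N5→N6→N3→N4→Hub: 16+25+29+5+12+20+14 = 121  ← best
The minimum is 121.
One optimal route: Hub → N1 → N2 → N5 → N6 → N3 → N4 → Hub (or its reverse).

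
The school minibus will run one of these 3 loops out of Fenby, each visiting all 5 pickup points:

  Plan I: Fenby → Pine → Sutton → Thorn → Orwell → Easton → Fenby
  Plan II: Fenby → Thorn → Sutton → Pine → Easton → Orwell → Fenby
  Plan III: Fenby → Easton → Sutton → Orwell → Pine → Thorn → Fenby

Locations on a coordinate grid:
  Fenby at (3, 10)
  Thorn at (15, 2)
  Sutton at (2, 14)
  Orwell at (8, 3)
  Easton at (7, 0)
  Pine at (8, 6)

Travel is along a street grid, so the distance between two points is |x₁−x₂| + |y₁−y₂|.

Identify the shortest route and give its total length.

Shortest is Plan I, total 74.

Plan I: 9 + 14 + 25 + 8 + 4 + 14 = 74
Plan II: 20 + 25 + 14 + 7 + 4 + 12 = 82
Plan III: 14 + 19 + 17 + 3 + 11 + 20 = 84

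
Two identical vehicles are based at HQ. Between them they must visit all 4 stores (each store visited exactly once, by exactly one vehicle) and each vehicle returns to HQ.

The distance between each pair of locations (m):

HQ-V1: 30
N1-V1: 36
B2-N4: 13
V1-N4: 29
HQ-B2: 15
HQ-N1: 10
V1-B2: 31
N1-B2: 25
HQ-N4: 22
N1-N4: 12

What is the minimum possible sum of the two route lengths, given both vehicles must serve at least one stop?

Check every non-empty split of the stops between the two vehicles; for each half take its own optimal tour:
  {N1} + {V1, B2, N4}: 20 + 87 = 107
  {V1} + {N1, B2, N4}: 60 + 50 = 110
  {N1, V1} + {B2, N4}: 76 + 50 = 126
  {B2} + {N1, V1, N4}: 30 + 81 = 111
  {N1, B2} + {V1, N4}: 50 + 81 = 131
  {V1, B2} + {N1, N4}: 76 + 44 = 120
  … (7 splits in total)
Best: vehicle 1 HQ → N1 → HQ = 20; vehicle 2 HQ → V1 → N4 → B2 → HQ = 87; combined 107.

Minimum combined distance: 107 m.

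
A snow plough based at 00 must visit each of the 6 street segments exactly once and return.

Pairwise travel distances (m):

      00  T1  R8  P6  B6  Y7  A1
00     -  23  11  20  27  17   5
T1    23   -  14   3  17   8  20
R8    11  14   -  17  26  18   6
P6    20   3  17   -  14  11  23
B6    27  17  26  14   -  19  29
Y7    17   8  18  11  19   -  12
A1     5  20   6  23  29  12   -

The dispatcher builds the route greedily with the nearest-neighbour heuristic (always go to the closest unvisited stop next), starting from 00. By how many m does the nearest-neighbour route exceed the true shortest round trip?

00: A1=5, R8=11, Y7=17, P6=20, T1=23, B6=27 ⇒ A1
A1: R8=6, Y7=12, T1=20, P6=23, B6=29 ⇒ R8
R8: T1=14, P6=17, Y7=18, B6=26 ⇒ T1
T1: P6=3, Y7=8, B6=17 ⇒ P6
P6: Y7=11, B6=14 ⇒ Y7
Y7: B6=19 ⇒ B6
NN route 00 → A1 → R8 → T1 → P6 → Y7 → B6 → 00 costs 85.
Optimal: 00 → R8 → T1 → P6 → B6 → Y7 → A1 → 00 costs 78 (by enumerating all 360 distinct tours).
Excess = 85 − 78 = 7.

7 m longer than the optimal tour.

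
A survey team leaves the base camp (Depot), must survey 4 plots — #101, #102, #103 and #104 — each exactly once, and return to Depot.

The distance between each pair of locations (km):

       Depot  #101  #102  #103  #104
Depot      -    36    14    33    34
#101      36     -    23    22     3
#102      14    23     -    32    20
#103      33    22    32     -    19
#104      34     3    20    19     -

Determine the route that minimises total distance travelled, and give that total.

92 km — the shortest possible round trip.

Depot-#101-#102-#103-#104-Depot: 36+23+32+19+34 = 144
Depot-#101-#102-#104-#103-Depot: 36+23+20+19+33 = 131
Depot-#101-#103-#102-#104-Depot: 36+22+32+20+34 = 144
Depot-#101-#103-#104-#102-Depot: 36+22+19+20+14 = 111
Depot-#101-#104-#102-#103-Depot: 36+3+20+32+33 = 124
Depot-#101-#104-#103-#102-Depot: 36+3+19+32+14 = 104
Depot-#102-#101-#103-#104-Depot: 14+23+22+19+34 = 112
Depot-#102-#101-#104-#103-Depot: 14+23+3+19+33 = 92
Depot-#102-#103-#101-#104-Depot: 14+32+22+3+34 = 105
Depot-#102-#104-#101-#103-Depot: 14+20+3+22+33 = 92
Depot-#103-#101-#102-#104-Depot: 33+22+23+20+34 = 132
Depot-#103-#102-#101-#104-Depot: 33+32+23+3+34 = 125
The minimum is 92.
One optimal route: Depot → #102 → #101 → #104 → #103 → Depot (or its reverse).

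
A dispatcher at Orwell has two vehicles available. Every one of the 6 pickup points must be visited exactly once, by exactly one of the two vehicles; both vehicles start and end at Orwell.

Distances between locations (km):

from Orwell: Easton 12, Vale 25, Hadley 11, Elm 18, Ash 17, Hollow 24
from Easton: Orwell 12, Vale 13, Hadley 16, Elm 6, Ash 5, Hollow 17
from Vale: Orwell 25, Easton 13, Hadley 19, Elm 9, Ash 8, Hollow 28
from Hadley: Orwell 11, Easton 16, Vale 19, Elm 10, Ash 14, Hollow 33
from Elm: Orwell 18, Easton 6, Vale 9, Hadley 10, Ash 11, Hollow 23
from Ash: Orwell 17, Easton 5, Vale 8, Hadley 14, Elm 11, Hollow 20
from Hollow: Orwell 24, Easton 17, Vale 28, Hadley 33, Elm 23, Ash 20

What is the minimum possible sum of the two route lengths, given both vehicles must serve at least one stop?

Check every non-empty split of the stops between the two vehicles; for each half take its own optimal tour:
  {Easton} + {Vale, Hadley, Elm, Ash, Hollow}: 24 + 82 = 106
  {Vale} + {Easton, Hadley, Elm, Ash, Hollow}: 50 + 76 = 126
  {Easton, Vale} + {Hadley, Elm, Ash, Hollow}: 50 + 76 = 126
  {Hadley} + {Easton, Vale, Elm, Ash, Hollow}: 22 + 79 = 101
  {Easton, Hadley} + {Vale, Elm, Ash, Hollow}: 39 + 79 = 118
  {Vale, Hadley} + {Easton, Elm, Ash, Hollow}: 55 + 73 = 128
  … (31 splits in total)
Best: vehicle 1 Orwell → Hadley → Orwell = 22; vehicle 2 Orwell → Easton → Elm → Vale → Ash → Hollow → Orwell = 79; combined 101.

101 km — the smallest possible combined total.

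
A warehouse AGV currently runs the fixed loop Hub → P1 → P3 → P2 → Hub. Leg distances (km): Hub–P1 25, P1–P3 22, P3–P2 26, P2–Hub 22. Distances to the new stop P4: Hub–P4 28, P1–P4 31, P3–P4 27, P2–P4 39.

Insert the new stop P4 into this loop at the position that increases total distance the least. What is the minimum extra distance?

Insertion cost between consecutive stops i–j is d(i,P4) + d(P4,j) − d(i,j):
  between Hub and P1: 28 + 31 − 25 = 34
  between P1 and P3: 31 + 27 − 22 = 36
  between P3 and P2: 27 + 39 − 26 = 40
  between P2 and Hub: 39 + 28 − 22 = 45
Cheapest insertion is between Hub and P1, adding 34.
New total = 95 + 34 = 129.

Adding 34 km by placing P4 on the Hub–P1 leg.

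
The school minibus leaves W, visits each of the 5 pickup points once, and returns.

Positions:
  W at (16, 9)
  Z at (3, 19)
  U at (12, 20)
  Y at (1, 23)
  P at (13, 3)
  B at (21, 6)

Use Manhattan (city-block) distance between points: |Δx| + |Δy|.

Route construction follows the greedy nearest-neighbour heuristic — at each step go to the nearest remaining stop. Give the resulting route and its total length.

From W: distances to unvisited — B=8, P=9, U=15, Z=23, Y=29. Nearest is B (8).
From B: distances to unvisited — P=11, U=23, Z=31, Y=37. Nearest is P (11).
From P: distances to unvisited — U=18, Z=26, Y=32. Nearest is U (18).
From U: distances to unvisited — Z=10, Y=14. Nearest is Z (10).
From Z: distances to unvisited — Y=6. Nearest is Y (6).
Return Y→W: 29.
Total = 8 + 11 + 18 + 10 + 6 + 29 = 82.

Total distance 82 via the nearest-neighbour route W → B → P → U → Z → Y → W.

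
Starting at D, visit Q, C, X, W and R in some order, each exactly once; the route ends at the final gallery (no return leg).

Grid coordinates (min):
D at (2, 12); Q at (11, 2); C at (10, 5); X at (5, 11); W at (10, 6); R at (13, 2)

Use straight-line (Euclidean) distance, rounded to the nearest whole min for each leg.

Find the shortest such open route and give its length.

There are 5! = 120 possible orderings.
D → Q → C → X → W → R: 13+3+8+7+5 = 36
D → Q → C → X → R → W: 13+3+8+12+5 = 41
D → Q → C → W → X → R: 13+3+1+7+12 = 36
D → Q → C → W → R → X: 13+3+1+5+12 = 34
D → Q → C → R → X → W: 13+3+4+12+7 = 39
D → Q → C → R → W → X: 13+3+4+5+7 = 32
D → Q → X → C → W → R: 13+11+8+1+5 = 38
D → Q → X → C → R → W: 13+11+8+4+5 = 41
D → Q → X → W → C → R: 13+11+7+1+4 = 36
D → Q → X → W → R → C: 13+11+7+5+4 = 40
D → Q → X → R → C → W: 13+11+12+4+1 = 41
D → Q → X → R → W → C: 13+11+12+5+1 = 42
D → Q → W → C → X → R: 13+4+1+8+12 = 38
D → Q → W → C → R → X: 13+4+1+4+12 = 34
… (106 more)
D → X → W → C → Q → R: 3+7+1+3+2 = 16  ← best
The minimum is 16.
One shortest path: D → X → W → C → Q → R.

Minimum one-way distance = 16 min.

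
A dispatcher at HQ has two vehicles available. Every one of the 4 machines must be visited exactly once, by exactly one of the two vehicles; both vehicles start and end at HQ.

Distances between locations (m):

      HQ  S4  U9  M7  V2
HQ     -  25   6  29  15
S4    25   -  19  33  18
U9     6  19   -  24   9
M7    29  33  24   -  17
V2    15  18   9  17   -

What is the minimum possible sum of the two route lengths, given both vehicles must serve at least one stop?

There are 2^3 − 1 = 7 ways to divide the 4 stops into two non-empty groups. For each, the best each vehicle can do is its own shortest tour through its group:
  {S4} + {U9, M7, V2}: 50 + 61 = 111
  {U9} + {S4, M7, V2}: 12 + 89 = 101
  {S4, U9} + {M7, V2}: 50 + 61 = 111
  {M7} + {S4, U9, V2}: 58 + 58 = 116
  {S4, M7} + {U9, V2}: 87 + 30 = 117
  {U9, M7} + {S4, V2}: 59 + 58 = 117
  … (7 splits in total)
Best: vehicle 1 HQ → U9 → HQ = 12; vehicle 2 HQ → S4 → V2 → M7 → HQ = 89; combined 101.

101 m — the smallest possible combined total.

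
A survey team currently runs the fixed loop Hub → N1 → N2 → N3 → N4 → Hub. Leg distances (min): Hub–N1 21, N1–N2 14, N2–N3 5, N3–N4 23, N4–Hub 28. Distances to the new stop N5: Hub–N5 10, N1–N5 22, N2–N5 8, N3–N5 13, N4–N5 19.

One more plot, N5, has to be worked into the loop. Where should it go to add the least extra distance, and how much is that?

Insertion cost between consecutive stops i–j is d(i,N5) + d(N5,j) − d(i,j):
  between Hub and N1: 10 + 22 − 21 = 11
  between N1 and N2: 22 + 8 − 14 = 16
  between N2 and N3: 8 + 13 − 5 = 16
  between N3 and N4: 13 + 19 − 23 = 9
  between N4 and Hub: 19 + 10 − 28 = 1
Cheapest insertion is between N4 and Hub, adding 1.
New total = 91 + 1 = 92.

+1 min — insert N5 between N4 and Hub.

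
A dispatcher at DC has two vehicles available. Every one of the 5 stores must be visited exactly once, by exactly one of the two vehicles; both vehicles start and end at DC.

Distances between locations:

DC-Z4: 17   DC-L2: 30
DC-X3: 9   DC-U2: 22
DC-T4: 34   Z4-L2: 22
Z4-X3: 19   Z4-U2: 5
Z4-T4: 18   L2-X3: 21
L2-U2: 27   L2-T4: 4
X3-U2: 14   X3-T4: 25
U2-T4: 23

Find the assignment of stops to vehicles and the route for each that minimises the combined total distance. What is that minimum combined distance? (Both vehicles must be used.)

There are 2^4 − 1 = 15 ways to divide the 5 stops into two non-empty groups. For each, the best each vehicle can do is its own shortest tour through its group:
  {Z4} + {L2, X3, U2, T4}: 34 + 79 = 113
  {L2} + {Z4, X3, U2, T4}: 60 + 79 = 139
  {Z4, L2} + {X3, U2, T4}: 69 + 79 = 148
  {X3} + {Z4, L2, U2, T4}: 18 + 79 = 97
  {Z4, X3} + {L2, U2, T4}: 45 + 79 = 124
  {L2, X3} + {Z4, U2, T4}: 60 + 79 = 139
  … (15 splits in total)
Best: vehicle 1 DC → X3 → DC = 18; vehicle 2 DC → Z4 → U2 → T4 → L2 → DC = 79; combined 97.

97 — the smallest possible combined total.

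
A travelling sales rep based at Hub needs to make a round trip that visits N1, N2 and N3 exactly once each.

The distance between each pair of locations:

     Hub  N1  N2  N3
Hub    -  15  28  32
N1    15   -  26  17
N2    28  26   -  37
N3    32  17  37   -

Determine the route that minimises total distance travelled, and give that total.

Hub-N1-N2-N3-Hub: 15+26+37+32 = 110
Hub-N1-N3-N2-Hub: 15+17+37+28 = 97
Hub-N2-N1-N3-Hub: 28+26+17+32 = 103
The minimum is 97.
One optimal route: Hub → N1 → N3 → N2 → Hub (or its reverse).

Shortest round trip = 97.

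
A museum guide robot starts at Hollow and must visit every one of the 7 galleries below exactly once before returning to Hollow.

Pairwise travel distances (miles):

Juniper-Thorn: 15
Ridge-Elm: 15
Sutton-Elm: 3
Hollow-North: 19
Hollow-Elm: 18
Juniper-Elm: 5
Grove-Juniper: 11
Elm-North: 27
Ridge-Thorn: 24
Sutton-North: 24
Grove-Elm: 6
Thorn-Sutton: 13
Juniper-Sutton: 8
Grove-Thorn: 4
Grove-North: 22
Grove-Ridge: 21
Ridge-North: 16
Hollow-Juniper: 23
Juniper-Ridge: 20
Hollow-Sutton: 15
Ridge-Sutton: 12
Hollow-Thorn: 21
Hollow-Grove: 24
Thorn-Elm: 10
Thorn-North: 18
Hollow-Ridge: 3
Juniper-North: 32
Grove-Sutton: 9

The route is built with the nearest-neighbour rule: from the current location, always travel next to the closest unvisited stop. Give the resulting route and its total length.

Nearest-neighbour total = 75 miles; route Hollow → Ridge → Sutton → Elm → Juniper → Grove → Thorn → North → Hollow.

At Hollow the remaining stops are Ridge 3, Sutton 15, Elm 18, North 19, Thorn 21, Juniper 23, Grove 24; go to Ridge.
At Ridge the remaining stops are Sutton 12, Elm 15, North 16, Juniper 20, Grove 21, Thorn 24; go to Sutton.
At Sutton the remaining stops are Elm 3, Juniper 8, Grove 9, Thorn 13, North 24; go to Elm.
At Elm the remaining stops are Juniper 5, Grove 6, Thorn 10, North 27; go to Juniper.
At Juniper the remaining stops are Grove 11, Thorn 15, North 32; go to Grove.
At Grove the remaining stops are Thorn 4, North 22; go to Thorn.
At Thorn the remaining stops are North 18; go to North.
Return North→Hollow: 19.
Total = 3 + 12 + 3 + 5 + 11 + 4 + 18 + 19 = 75.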